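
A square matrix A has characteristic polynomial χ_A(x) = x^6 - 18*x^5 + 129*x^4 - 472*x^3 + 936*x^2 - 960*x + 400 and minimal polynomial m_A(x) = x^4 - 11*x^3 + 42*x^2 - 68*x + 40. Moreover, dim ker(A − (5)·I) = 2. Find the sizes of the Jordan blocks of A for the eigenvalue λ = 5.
Block sizes for λ = 5: [1, 1]

Step 1 — from the characteristic polynomial, algebraic multiplicity of λ = 5 is 2. From dim ker(A − (5)·I) = 2, there are exactly 2 Jordan blocks for λ = 5.
Step 2 — from the minimal polynomial, the factor (x − 5) tells us the largest block for λ = 5 has size 1.
Step 3 — with total size 2, 2 blocks, and largest block 1, the block sizes (in nonincreasing order) are [1, 1].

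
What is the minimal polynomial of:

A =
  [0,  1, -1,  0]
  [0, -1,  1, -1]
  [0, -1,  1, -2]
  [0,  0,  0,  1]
x^3 - x^2

The characteristic polynomial is χ_A(x) = x^3*(x - 1), so the eigenvalues are known. The minimal polynomial is
  m_A(x) = Π_λ (x − λ)^{k_λ}
where k_λ is the size of the *largest* Jordan block for λ (equivalently, the smallest k with (A − λI)^k v = 0 for every generalised eigenvector v of λ).

  λ = 0: largest Jordan block has size 2, contributing (x − 0)^2
  λ = 1: largest Jordan block has size 1, contributing (x − 1)

So m_A(x) = x^2*(x - 1) = x^3 - x^2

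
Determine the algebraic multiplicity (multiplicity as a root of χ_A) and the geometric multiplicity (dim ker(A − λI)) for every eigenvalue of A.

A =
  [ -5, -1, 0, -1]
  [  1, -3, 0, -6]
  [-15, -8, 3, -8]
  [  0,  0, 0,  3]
λ = -4: alg = 2, geom = 1; λ = 3: alg = 2, geom = 2

Step 1 — factor the characteristic polynomial to read off the algebraic multiplicities:
  χ_A(x) = (x - 3)^2*(x + 4)^2

Step 2 — compute geometric multiplicities via the rank-nullity identity g(λ) = n − rank(A − λI):
  rank(A − (-4)·I) = 3, so dim ker(A − (-4)·I) = n − 3 = 1
  rank(A − (3)·I) = 2, so dim ker(A − (3)·I) = n − 2 = 2

Summary:
  λ = -4: algebraic multiplicity = 2, geometric multiplicity = 1
  λ = 3: algebraic multiplicity = 2, geometric multiplicity = 2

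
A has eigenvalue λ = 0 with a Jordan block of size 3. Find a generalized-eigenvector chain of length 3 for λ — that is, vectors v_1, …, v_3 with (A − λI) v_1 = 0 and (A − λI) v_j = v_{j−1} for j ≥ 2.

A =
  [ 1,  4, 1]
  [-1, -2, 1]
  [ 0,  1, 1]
A Jordan chain for λ = 0 of length 3:
v_1 = (-3, 1, -1)ᵀ
v_2 = (1, -1, 0)ᵀ
v_3 = (1, 0, 0)ᵀ

Let N = A − (0)·I. We want v_3 with N^3 v_3 = 0 but N^2 v_3 ≠ 0; then v_{j-1} := N · v_j for j = 3, …, 2.

Pick v_3 = (1, 0, 0)ᵀ.
Then v_2 = N · v_3 = (1, -1, 0)ᵀ.
Then v_1 = N · v_2 = (-3, 1, -1)ᵀ.

Sanity check: (A − (0)·I) v_1 = (0, 0, 0)ᵀ = 0. ✓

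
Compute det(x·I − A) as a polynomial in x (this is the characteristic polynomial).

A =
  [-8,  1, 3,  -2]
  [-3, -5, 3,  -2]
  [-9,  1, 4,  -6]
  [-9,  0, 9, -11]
x^4 + 20*x^3 + 150*x^2 + 500*x + 625

Expanding det(x·I − A) (e.g. by cofactor expansion or by noting that A is similar to its Jordan form J, which has the same characteristic polynomial as A) gives
  χ_A(x) = x^4 + 20*x^3 + 150*x^2 + 500*x + 625
which factors as (x + 5)^4. The eigenvalues (with algebraic multiplicities) are λ = -5 with multiplicity 4.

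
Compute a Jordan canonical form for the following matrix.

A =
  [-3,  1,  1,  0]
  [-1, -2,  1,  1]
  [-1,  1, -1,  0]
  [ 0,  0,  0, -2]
J_3(-2) ⊕ J_1(-2)

The characteristic polynomial is
  det(x·I − A) = x^4 + 8*x^3 + 24*x^2 + 32*x + 16 = (x + 2)^4

Eigenvalues and multiplicities (the geometric multiplicity of λ is n − rank(A − λI), which equals the number of Jordan blocks for λ):
  λ = -2: algebraic multiplicity = 4, geometric multiplicity = 2

Determining the block sizes for each eigenvalue:
  λ = -2: with am = 4 and gm = 2, the partition is not yet determined (e.g. several partitions of 4 into 2 parts exist). Let N = A − (-2)·I. Computing rank(N^1) = 2, rank(N^2) = 1, rank(N^3) = 0; the number of blocks of size ≥ j is rank(N^{j−1}) − rank(N^j), giving [2, 1, 1]. So we have 1 block(s) of size 3, 1 block(s) of size 1 → block sizes [3, 1]

Assembling the blocks gives a Jordan form
J =
  [-2,  1,  0,  0]
  [ 0, -2,  1,  0]
  [ 0,  0, -2,  0]
  [ 0,  0,  0, -2]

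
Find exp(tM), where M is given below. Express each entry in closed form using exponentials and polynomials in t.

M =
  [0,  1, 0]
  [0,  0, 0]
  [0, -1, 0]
e^{tM} =
  [1, t, 0]
  [0, 1, 0]
  [0, -t, 1]

Strategy: write M = P · J · P⁻¹ where J is a Jordan canonical form, so e^{tM} = P · e^{tJ} · P⁻¹, and e^{tJ} can be computed block-by-block.

M has Jordan form
J =
  [0, 1, 0]
  [0, 0, 0]
  [0, 0, 0]
(up to reordering of blocks).

Per-block formulas:
  For a 2×2 Jordan block J_2(0): exp(t · J_2(0)) = e^(0t)·(I + t·N), where N is the 2×2 nilpotent shift.
  For a 1×1 block at λ = 0: exp(t · [0]) = [e^(0t)].

After assembling e^{tJ} and conjugating by P, we get:

e^{tM} =
  [1, t, 0]
  [0, 1, 0]
  [0, -t, 1]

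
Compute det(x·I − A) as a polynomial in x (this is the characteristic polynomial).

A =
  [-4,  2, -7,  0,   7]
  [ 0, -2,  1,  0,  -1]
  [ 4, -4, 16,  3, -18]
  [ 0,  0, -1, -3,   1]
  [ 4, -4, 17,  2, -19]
x^5 + 12*x^4 + 56*x^3 + 128*x^2 + 144*x + 64

Expanding det(x·I − A) (e.g. by cofactor expansion or by noting that A is similar to its Jordan form J, which has the same characteristic polynomial as A) gives
  χ_A(x) = x^5 + 12*x^4 + 56*x^3 + 128*x^2 + 144*x + 64
which factors as (x + 2)^4*(x + 4). The eigenvalues (with algebraic multiplicities) are λ = -4 with multiplicity 1, λ = -2 with multiplicity 4.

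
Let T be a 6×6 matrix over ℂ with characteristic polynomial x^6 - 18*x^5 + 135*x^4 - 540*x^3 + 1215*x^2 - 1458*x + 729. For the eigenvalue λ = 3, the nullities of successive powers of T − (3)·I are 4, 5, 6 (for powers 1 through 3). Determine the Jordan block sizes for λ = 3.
Block sizes for λ = 3: [3, 1, 1, 1]

From the dimensions of kernels of powers, the number of Jordan blocks of size at least j is d_j − d_{j−1} where d_j = dim ker(N^j) (with d_0 = 0). Computing the differences gives [4, 1, 1].
The number of blocks of size exactly k is (#blocks of size ≥ k) − (#blocks of size ≥ k + 1), so the partition is: 3 block(s) of size 1, 1 block(s) of size 3.
In nonincreasing order the block sizes are [3, 1, 1, 1].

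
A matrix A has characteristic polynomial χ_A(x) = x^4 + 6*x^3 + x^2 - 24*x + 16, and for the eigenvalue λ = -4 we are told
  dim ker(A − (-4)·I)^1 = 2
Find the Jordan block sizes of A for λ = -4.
Block sizes for λ = -4: [1, 1]

From the dimensions of kernels of powers, the number of Jordan blocks of size at least j is d_j − d_{j−1} where d_j = dim ker(N^j) (with d_0 = 0). Computing the differences gives [2].
The number of blocks of size exactly k is (#blocks of size ≥ k) − (#blocks of size ≥ k + 1), so the partition is: 2 block(s) of size 1.
In nonincreasing order the block sizes are [1, 1].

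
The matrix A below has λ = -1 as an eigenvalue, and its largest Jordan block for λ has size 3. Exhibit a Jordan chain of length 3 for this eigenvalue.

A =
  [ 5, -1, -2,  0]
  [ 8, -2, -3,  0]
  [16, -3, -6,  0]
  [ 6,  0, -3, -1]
A Jordan chain for λ = -1 of length 3:
v_1 = (-4, -8, -8, -12)ᵀ
v_2 = (6, 8, 16, 6)ᵀ
v_3 = (1, 0, 0, 0)ᵀ

Let N = A − (-1)·I. We want v_3 with N^3 v_3 = 0 but N^2 v_3 ≠ 0; then v_{j-1} := N · v_j for j = 3, …, 2.

Pick v_3 = (1, 0, 0, 0)ᵀ.
Then v_2 = N · v_3 = (6, 8, 16, 6)ᵀ.
Then v_1 = N · v_2 = (-4, -8, -8, -12)ᵀ.

Sanity check: (A − (-1)·I) v_1 = (0, 0, 0, 0)ᵀ = 0. ✓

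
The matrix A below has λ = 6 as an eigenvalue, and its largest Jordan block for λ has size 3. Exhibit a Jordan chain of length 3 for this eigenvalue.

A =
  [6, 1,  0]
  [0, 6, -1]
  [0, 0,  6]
A Jordan chain for λ = 6 of length 3:
v_1 = (-1, 0, 0)ᵀ
v_2 = (0, -1, 0)ᵀ
v_3 = (0, 0, 1)ᵀ

Let N = A − (6)·I. We want v_3 with N^3 v_3 = 0 but N^2 v_3 ≠ 0; then v_{j-1} := N · v_j for j = 3, …, 2.

Pick v_3 = (0, 0, 1)ᵀ.
Then v_2 = N · v_3 = (0, -1, 0)ᵀ.
Then v_1 = N · v_2 = (-1, 0, 0)ᵀ.

Sanity check: (A − (6)·I) v_1 = (0, 0, 0)ᵀ = 0. ✓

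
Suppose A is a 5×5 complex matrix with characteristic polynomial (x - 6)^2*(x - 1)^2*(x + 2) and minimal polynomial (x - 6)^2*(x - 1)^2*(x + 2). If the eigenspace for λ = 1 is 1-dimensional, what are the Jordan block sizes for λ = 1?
Block sizes for λ = 1: [2]

Step 1 — from the characteristic polynomial, algebraic multiplicity of λ = 1 is 2. From dim ker(A − (1)·I) = 1, there are exactly 1 Jordan blocks for λ = 1.
Step 2 — from the minimal polynomial, the factor (x − 1)^2 tells us the largest block for λ = 1 has size 2.
Step 3 — with total size 2, 1 blocks, and largest block 2, the block sizes (in nonincreasing order) are [2].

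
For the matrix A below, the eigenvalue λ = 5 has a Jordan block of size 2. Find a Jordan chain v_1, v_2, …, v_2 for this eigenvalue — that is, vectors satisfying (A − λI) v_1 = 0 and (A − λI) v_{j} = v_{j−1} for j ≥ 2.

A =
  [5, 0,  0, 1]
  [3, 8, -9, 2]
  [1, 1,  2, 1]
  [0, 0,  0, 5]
A Jordan chain for λ = 5 of length 2:
v_1 = (0, 3, 1, 0)ᵀ
v_2 = (1, 0, 0, 0)ᵀ

Let N = A − (5)·I. We want v_2 with N^2 v_2 = 0 but N^1 v_2 ≠ 0; then v_{j-1} := N · v_j for j = 2, …, 2.

Pick v_2 = (1, 0, 0, 0)ᵀ.
Then v_1 = N · v_2 = (0, 3, 1, 0)ᵀ.

Sanity check: (A − (5)·I) v_1 = (0, 0, 0, 0)ᵀ = 0. ✓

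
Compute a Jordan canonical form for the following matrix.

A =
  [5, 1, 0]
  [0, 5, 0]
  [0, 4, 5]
J_2(5) ⊕ J_1(5)

The characteristic polynomial is
  det(x·I − A) = x^3 - 15*x^2 + 75*x - 125 = (x - 5)^3

Eigenvalues and multiplicities (the geometric multiplicity of λ is n − rank(A − λI), which equals the number of Jordan blocks for λ):
  λ = 5: algebraic multiplicity = 3, geometric multiplicity = 2

Determining the block sizes for each eigenvalue:
  λ = 5: 2 blocks summing to 3 forces exactly one block of size 2 and the rest size 1 → block sizes [2, 1]

Assembling the blocks gives a Jordan form
J =
  [5, 1, 0]
  [0, 5, 0]
  [0, 0, 5]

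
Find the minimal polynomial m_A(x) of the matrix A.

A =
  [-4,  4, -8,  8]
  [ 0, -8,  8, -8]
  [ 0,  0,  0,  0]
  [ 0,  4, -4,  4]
x^2 + 4*x

The characteristic polynomial is χ_A(x) = x^2*(x + 4)^2, so the eigenvalues are known. The minimal polynomial is
  m_A(x) = Π_λ (x − λ)^{k_λ}
where k_λ is the size of the *largest* Jordan block for λ (equivalently, the smallest k with (A − λI)^k v = 0 for every generalised eigenvector v of λ).

  λ = -4: largest Jordan block has size 1, contributing (x + 4)
  λ = 0: largest Jordan block has size 1, contributing (x − 0)

So m_A(x) = x*(x + 4) = x^2 + 4*x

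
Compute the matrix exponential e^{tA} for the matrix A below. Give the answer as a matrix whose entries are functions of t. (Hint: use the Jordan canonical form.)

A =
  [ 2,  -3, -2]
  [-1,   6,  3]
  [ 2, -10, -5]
e^{tA} =
  [t*exp(t) + exp(t), t^2*exp(t) - 3*t*exp(t), t^2*exp(t)/2 - 2*t*exp(t)]
  [-t*exp(t), -t^2*exp(t) + 5*t*exp(t) + exp(t), -t^2*exp(t)/2 + 3*t*exp(t)]
  [2*t*exp(t), 2*t^2*exp(t) - 10*t*exp(t), t^2*exp(t) - 6*t*exp(t) + exp(t)]

Strategy: write A = P · J · P⁻¹ where J is a Jordan canonical form, so e^{tA} = P · e^{tJ} · P⁻¹, and e^{tJ} can be computed block-by-block.

A has Jordan form
J =
  [1, 1, 0]
  [0, 1, 1]
  [0, 0, 1]
(up to reordering of blocks).

Per-block formulas:
  For a 3×3 Jordan block J_3(1): exp(t · J_3(1)) = e^(1t)·(I + t·N + (t^2/2)·N^2), where N is the 3×3 nilpotent shift.

After assembling e^{tJ} and conjugating by P, we get:

e^{tA} =
  [t*exp(t) + exp(t), t^2*exp(t) - 3*t*exp(t), t^2*exp(t)/2 - 2*t*exp(t)]
  [-t*exp(t), -t^2*exp(t) + 5*t*exp(t) + exp(t), -t^2*exp(t)/2 + 3*t*exp(t)]
  [2*t*exp(t), 2*t^2*exp(t) - 10*t*exp(t), t^2*exp(t) - 6*t*exp(t) + exp(t)]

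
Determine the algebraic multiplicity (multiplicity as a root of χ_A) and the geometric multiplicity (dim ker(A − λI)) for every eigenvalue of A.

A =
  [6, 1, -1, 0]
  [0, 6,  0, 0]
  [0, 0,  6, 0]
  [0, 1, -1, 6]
λ = 6: alg = 4, geom = 3

Step 1 — factor the characteristic polynomial to read off the algebraic multiplicities:
  χ_A(x) = (x - 6)^4

Step 2 — compute geometric multiplicities via the rank-nullity identity g(λ) = n − rank(A − λI):
  rank(A − (6)·I) = 1, so dim ker(A − (6)·I) = n − 1 = 3

Summary:
  λ = 6: algebraic multiplicity = 4, geometric multiplicity = 3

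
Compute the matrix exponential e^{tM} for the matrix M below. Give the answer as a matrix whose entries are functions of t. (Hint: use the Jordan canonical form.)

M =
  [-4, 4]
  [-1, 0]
e^{tM} =
  [-2*t*exp(-2*t) + exp(-2*t), 4*t*exp(-2*t)]
  [-t*exp(-2*t), 2*t*exp(-2*t) + exp(-2*t)]

Strategy: write M = P · J · P⁻¹ where J is a Jordan canonical form, so e^{tM} = P · e^{tJ} · P⁻¹, and e^{tJ} can be computed block-by-block.

M has Jordan form
J =
  [-2,  1]
  [ 0, -2]
(up to reordering of blocks).

Per-block formulas:
  For a 2×2 Jordan block J_2(-2): exp(t · J_2(-2)) = e^(-2t)·(I + t·N), where N is the 2×2 nilpotent shift.

After assembling e^{tJ} and conjugating by P, we get:

e^{tM} =
  [-2*t*exp(-2*t) + exp(-2*t), 4*t*exp(-2*t)]
  [-t*exp(-2*t), 2*t*exp(-2*t) + exp(-2*t)]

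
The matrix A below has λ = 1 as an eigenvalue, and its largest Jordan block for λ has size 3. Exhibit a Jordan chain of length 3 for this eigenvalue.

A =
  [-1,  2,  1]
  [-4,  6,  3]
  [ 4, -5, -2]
A Jordan chain for λ = 1 of length 3:
v_1 = (1, 2, -2)ᵀ
v_2 = (2, 5, -5)ᵀ
v_3 = (0, 1, 0)ᵀ

Let N = A − (1)·I. We want v_3 with N^3 v_3 = 0 but N^2 v_3 ≠ 0; then v_{j-1} := N · v_j for j = 3, …, 2.

Pick v_3 = (0, 1, 0)ᵀ.
Then v_2 = N · v_3 = (2, 5, -5)ᵀ.
Then v_1 = N · v_2 = (1, 2, -2)ᵀ.

Sanity check: (A − (1)·I) v_1 = (0, 0, 0)ᵀ = 0. ✓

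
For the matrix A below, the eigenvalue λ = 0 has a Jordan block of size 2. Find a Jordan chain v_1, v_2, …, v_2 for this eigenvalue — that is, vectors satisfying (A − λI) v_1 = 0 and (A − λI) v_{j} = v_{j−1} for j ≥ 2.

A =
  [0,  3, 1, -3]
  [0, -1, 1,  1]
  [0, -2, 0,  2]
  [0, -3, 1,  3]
A Jordan chain for λ = 0 of length 2:
v_1 = (1, 1, 0, 1)ᵀ
v_2 = (0, 0, 1, 0)ᵀ

Let N = A − (0)·I. We want v_2 with N^2 v_2 = 0 but N^1 v_2 ≠ 0; then v_{j-1} := N · v_j for j = 2, …, 2.

Pick v_2 = (0, 0, 1, 0)ᵀ.
Then v_1 = N · v_2 = (1, 1, 0, 1)ᵀ.

Sanity check: (A − (0)·I) v_1 = (0, 0, 0, 0)ᵀ = 0. ✓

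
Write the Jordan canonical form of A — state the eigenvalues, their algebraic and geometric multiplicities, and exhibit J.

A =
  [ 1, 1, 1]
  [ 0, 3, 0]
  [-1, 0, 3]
J_2(2) ⊕ J_1(3)

The characteristic polynomial is
  det(x·I − A) = x^3 - 7*x^2 + 16*x - 12 = (x - 3)*(x - 2)^2

Eigenvalues and multiplicities (the geometric multiplicity of λ is n − rank(A − λI), which equals the number of Jordan blocks for λ):
  λ = 2: algebraic multiplicity = 2, geometric multiplicity = 1
  λ = 3: algebraic multiplicity = 1, geometric multiplicity = 1

Determining the block sizes for each eigenvalue:
  λ = 2: one block (gm = 1), so the single block has size am = 2 → block sizes [2]
  λ = 3: one block (gm = 1), so the single block has size am = 1 → block sizes [1]

Assembling the blocks gives a Jordan form
J =
  [2, 1, 0]
  [0, 2, 0]
  [0, 0, 3]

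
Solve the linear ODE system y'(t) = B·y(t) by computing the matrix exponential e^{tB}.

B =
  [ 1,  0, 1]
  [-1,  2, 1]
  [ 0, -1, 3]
e^{tB} =
  [t^2*exp(2*t)/2 - t*exp(2*t) + exp(2*t), -t^2*exp(2*t)/2, t*exp(2*t)]
  [t^2*exp(2*t)/2 - t*exp(2*t), -t^2*exp(2*t)/2 + exp(2*t), t*exp(2*t)]
  [t^2*exp(2*t)/2, -t^2*exp(2*t)/2 - t*exp(2*t), t*exp(2*t) + exp(2*t)]

Strategy: write B = P · J · P⁻¹ where J is a Jordan canonical form, so e^{tB} = P · e^{tJ} · P⁻¹, and e^{tJ} can be computed block-by-block.

B has Jordan form
J =
  [2, 1, 0]
  [0, 2, 1]
  [0, 0, 2]
(up to reordering of blocks).

Per-block formulas:
  For a 3×3 Jordan block J_3(2): exp(t · J_3(2)) = e^(2t)·(I + t·N + (t^2/2)·N^2), where N is the 3×3 nilpotent shift.

After assembling e^{tJ} and conjugating by P, we get:

e^{tB} =
  [t^2*exp(2*t)/2 - t*exp(2*t) + exp(2*t), -t^2*exp(2*t)/2, t*exp(2*t)]
  [t^2*exp(2*t)/2 - t*exp(2*t), -t^2*exp(2*t)/2 + exp(2*t), t*exp(2*t)]
  [t^2*exp(2*t)/2, -t^2*exp(2*t)/2 - t*exp(2*t), t*exp(2*t) + exp(2*t)]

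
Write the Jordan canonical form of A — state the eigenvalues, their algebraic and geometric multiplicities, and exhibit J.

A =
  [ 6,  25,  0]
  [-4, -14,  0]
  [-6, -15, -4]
J_2(-4) ⊕ J_1(-4)

The characteristic polynomial is
  det(x·I − A) = x^3 + 12*x^2 + 48*x + 64 = (x + 4)^3

Eigenvalues and multiplicities (the geometric multiplicity of λ is n − rank(A − λI), which equals the number of Jordan blocks for λ):
  λ = -4: algebraic multiplicity = 3, geometric multiplicity = 2

Determining the block sizes for each eigenvalue:
  λ = -4: 2 blocks summing to 3 forces exactly one block of size 2 and the rest size 1 → block sizes [2, 1]

Assembling the blocks gives a Jordan form
J =
  [-4,  1,  0]
  [ 0, -4,  0]
  [ 0,  0, -4]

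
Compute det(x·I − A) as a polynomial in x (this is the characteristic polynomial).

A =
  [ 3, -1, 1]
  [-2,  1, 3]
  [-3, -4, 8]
x^3 - 12*x^2 + 48*x - 64

Expanding det(x·I − A) (e.g. by cofactor expansion or by noting that A is similar to its Jordan form J, which has the same characteristic polynomial as A) gives
  χ_A(x) = x^3 - 12*x^2 + 48*x - 64
which factors as (x - 4)^3. The eigenvalues (with algebraic multiplicities) are λ = 4 with multiplicity 3.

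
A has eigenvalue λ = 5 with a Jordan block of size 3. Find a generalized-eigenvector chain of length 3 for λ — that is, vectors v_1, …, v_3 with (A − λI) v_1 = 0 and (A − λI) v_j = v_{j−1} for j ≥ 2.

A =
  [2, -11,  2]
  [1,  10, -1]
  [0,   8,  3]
A Jordan chain for λ = 5 of length 3:
v_1 = (-2, 2, 8)ᵀ
v_2 = (-3, 1, 0)ᵀ
v_3 = (1, 0, 0)ᵀ

Let N = A − (5)·I. We want v_3 with N^3 v_3 = 0 but N^2 v_3 ≠ 0; then v_{j-1} := N · v_j for j = 3, …, 2.

Pick v_3 = (1, 0, 0)ᵀ.
Then v_2 = N · v_3 = (-3, 1, 0)ᵀ.
Then v_1 = N · v_2 = (-2, 2, 8)ᵀ.

Sanity check: (A − (5)·I) v_1 = (0, 0, 0)ᵀ = 0. ✓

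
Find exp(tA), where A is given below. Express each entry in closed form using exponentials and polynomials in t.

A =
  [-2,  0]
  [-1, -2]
e^{tA} =
  [exp(-2*t), 0]
  [-t*exp(-2*t), exp(-2*t)]

Strategy: write A = P · J · P⁻¹ where J is a Jordan canonical form, so e^{tA} = P · e^{tJ} · P⁻¹, and e^{tJ} can be computed block-by-block.

A has Jordan form
J =
  [-2,  1]
  [ 0, -2]
(up to reordering of blocks).

Per-block formulas:
  For a 2×2 Jordan block J_2(-2): exp(t · J_2(-2)) = e^(-2t)·(I + t·N), where N is the 2×2 nilpotent shift.

After assembling e^{tJ} and conjugating by P, we get:

e^{tA} =
  [exp(-2*t), 0]
  [-t*exp(-2*t), exp(-2*t)]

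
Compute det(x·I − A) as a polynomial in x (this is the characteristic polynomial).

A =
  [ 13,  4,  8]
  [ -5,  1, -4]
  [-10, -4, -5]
x^3 - 9*x^2 + 27*x - 27

Expanding det(x·I − A) (e.g. by cofactor expansion or by noting that A is similar to its Jordan form J, which has the same characteristic polynomial as A) gives
  χ_A(x) = x^3 - 9*x^2 + 27*x - 27
which factors as (x - 3)^3. The eigenvalues (with algebraic multiplicities) are λ = 3 with multiplicity 3.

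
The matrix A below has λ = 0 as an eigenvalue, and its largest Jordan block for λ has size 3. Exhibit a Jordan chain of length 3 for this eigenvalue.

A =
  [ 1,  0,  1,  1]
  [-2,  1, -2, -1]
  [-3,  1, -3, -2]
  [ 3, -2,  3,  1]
A Jordan chain for λ = 0 of length 3:
v_1 = (1, -1, -2, 1)ᵀ
v_2 = (1, -2, -3, 3)ᵀ
v_3 = (1, 0, 0, 0)ᵀ

Let N = A − (0)·I. We want v_3 with N^3 v_3 = 0 but N^2 v_3 ≠ 0; then v_{j-1} := N · v_j for j = 3, …, 2.

Pick v_3 = (1, 0, 0, 0)ᵀ.
Then v_2 = N · v_3 = (1, -2, -3, 3)ᵀ.
Then v_1 = N · v_2 = (1, -1, -2, 1)ᵀ.

Sanity check: (A − (0)·I) v_1 = (0, 0, 0, 0)ᵀ = 0. ✓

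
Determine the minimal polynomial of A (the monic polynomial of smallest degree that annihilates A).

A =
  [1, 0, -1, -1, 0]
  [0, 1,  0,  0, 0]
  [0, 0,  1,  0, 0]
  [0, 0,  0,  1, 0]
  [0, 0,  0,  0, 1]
x^2 - 2*x + 1

The characteristic polynomial is χ_A(x) = (x - 1)^5, so the eigenvalues are known. The minimal polynomial is
  m_A(x) = Π_λ (x − λ)^{k_λ}
where k_λ is the size of the *largest* Jordan block for λ (equivalently, the smallest k with (A − λI)^k v = 0 for every generalised eigenvector v of λ).

  λ = 1: largest Jordan block has size 2, contributing (x − 1)^2

So m_A(x) = (x - 1)^2 = x^2 - 2*x + 1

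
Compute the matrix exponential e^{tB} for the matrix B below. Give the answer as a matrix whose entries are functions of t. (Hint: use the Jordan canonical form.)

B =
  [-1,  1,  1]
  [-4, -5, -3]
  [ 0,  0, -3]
e^{tB} =
  [2*t*exp(-3*t) + exp(-3*t), t*exp(-3*t), -t^2*exp(-3*t)/2 + t*exp(-3*t)]
  [-4*t*exp(-3*t), -2*t*exp(-3*t) + exp(-3*t), t^2*exp(-3*t) - 3*t*exp(-3*t)]
  [0, 0, exp(-3*t)]

Strategy: write B = P · J · P⁻¹ where J is a Jordan canonical form, so e^{tB} = P · e^{tJ} · P⁻¹, and e^{tJ} can be computed block-by-block.

B has Jordan form
J =
  [-3,  1,  0]
  [ 0, -3,  1]
  [ 0,  0, -3]
(up to reordering of blocks).

Per-block formulas:
  For a 3×3 Jordan block J_3(-3): exp(t · J_3(-3)) = e^(-3t)·(I + t·N + (t^2/2)·N^2), where N is the 3×3 nilpotent shift.

After assembling e^{tJ} and conjugating by P, we get:

e^{tB} =
  [2*t*exp(-3*t) + exp(-3*t), t*exp(-3*t), -t^2*exp(-3*t)/2 + t*exp(-3*t)]
  [-4*t*exp(-3*t), -2*t*exp(-3*t) + exp(-3*t), t^2*exp(-3*t) - 3*t*exp(-3*t)]
  [0, 0, exp(-3*t)]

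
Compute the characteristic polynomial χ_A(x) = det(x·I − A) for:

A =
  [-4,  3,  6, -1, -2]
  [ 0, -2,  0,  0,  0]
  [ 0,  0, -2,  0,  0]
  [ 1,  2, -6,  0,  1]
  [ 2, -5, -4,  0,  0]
x^5 + 8*x^4 + 25*x^3 + 38*x^2 + 28*x + 8

Expanding det(x·I − A) (e.g. by cofactor expansion or by noting that A is similar to its Jordan form J, which has the same characteristic polynomial as A) gives
  χ_A(x) = x^5 + 8*x^4 + 25*x^3 + 38*x^2 + 28*x + 8
which factors as (x + 1)^2*(x + 2)^3. The eigenvalues (with algebraic multiplicities) are λ = -2 with multiplicity 3, λ = -1 with multiplicity 2.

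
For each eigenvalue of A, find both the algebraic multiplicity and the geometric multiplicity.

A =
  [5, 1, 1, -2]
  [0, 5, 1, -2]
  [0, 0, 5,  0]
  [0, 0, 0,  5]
λ = 5: alg = 4, geom = 2

Step 1 — factor the characteristic polynomial to read off the algebraic multiplicities:
  χ_A(x) = (x - 5)^4

Step 2 — compute geometric multiplicities via the rank-nullity identity g(λ) = n − rank(A − λI):
  rank(A − (5)·I) = 2, so dim ker(A − (5)·I) = n − 2 = 2

Summary:
  λ = 5: algebraic multiplicity = 4, geometric multiplicity = 2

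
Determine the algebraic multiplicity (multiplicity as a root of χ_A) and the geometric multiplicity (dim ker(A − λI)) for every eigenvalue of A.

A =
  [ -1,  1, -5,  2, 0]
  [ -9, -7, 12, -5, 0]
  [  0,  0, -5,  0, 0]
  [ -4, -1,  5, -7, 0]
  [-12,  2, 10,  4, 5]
λ = -5: alg = 4, geom = 2; λ = 5: alg = 1, geom = 1

Step 1 — factor the characteristic polynomial to read off the algebraic multiplicities:
  χ_A(x) = (x - 5)*(x + 5)^4

Step 2 — compute geometric multiplicities via the rank-nullity identity g(λ) = n − rank(A − λI):
  rank(A − (-5)·I) = 3, so dim ker(A − (-5)·I) = n − 3 = 2
  rank(A − (5)·I) = 4, so dim ker(A − (5)·I) = n − 4 = 1

Summary:
  λ = -5: algebraic multiplicity = 4, geometric multiplicity = 2
  λ = 5: algebraic multiplicity = 1, geometric multiplicity = 1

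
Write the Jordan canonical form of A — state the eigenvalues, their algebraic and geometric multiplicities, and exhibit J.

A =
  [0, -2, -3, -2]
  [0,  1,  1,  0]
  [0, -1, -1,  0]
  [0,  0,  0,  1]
J_3(0) ⊕ J_1(1)

The characteristic polynomial is
  det(x·I − A) = x^4 - x^3 = x^3*(x - 1)

Eigenvalues and multiplicities (the geometric multiplicity of λ is n − rank(A − λI), which equals the number of Jordan blocks for λ):
  λ = 0: algebraic multiplicity = 3, geometric multiplicity = 1
  λ = 1: algebraic multiplicity = 1, geometric multiplicity = 1

Determining the block sizes for each eigenvalue:
  λ = 0: one block (gm = 1), so the single block has size am = 3 → block sizes [3]
  λ = 1: one block (gm = 1), so the single block has size am = 1 → block sizes [1]

Assembling the blocks gives a Jordan form
J =
  [0, 1, 0, 0]
  [0, 0, 1, 0]
  [0, 0, 0, 0]
  [0, 0, 0, 1]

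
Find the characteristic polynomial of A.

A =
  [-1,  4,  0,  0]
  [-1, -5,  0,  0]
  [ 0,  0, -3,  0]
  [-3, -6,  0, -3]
x^4 + 12*x^3 + 54*x^2 + 108*x + 81

Expanding det(x·I − A) (e.g. by cofactor expansion or by noting that A is similar to its Jordan form J, which has the same characteristic polynomial as A) gives
  χ_A(x) = x^4 + 12*x^3 + 54*x^2 + 108*x + 81
which factors as (x + 3)^4. The eigenvalues (with algebraic multiplicities) are λ = -3 with multiplicity 4.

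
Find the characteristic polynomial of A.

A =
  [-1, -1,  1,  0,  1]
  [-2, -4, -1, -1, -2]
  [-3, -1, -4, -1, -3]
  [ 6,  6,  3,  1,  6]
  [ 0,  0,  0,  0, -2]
x^5 + 10*x^4 + 40*x^3 + 80*x^2 + 80*x + 32

Expanding det(x·I − A) (e.g. by cofactor expansion or by noting that A is similar to its Jordan form J, which has the same characteristic polynomial as A) gives
  χ_A(x) = x^5 + 10*x^4 + 40*x^3 + 80*x^2 + 80*x + 32
which factors as (x + 2)^5. The eigenvalues (with algebraic multiplicities) are λ = -2 with multiplicity 5.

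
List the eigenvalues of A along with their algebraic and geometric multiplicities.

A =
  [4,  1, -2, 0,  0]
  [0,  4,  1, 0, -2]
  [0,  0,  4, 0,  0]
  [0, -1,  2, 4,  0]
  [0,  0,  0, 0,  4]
λ = 4: alg = 5, geom = 3

Step 1 — factor the characteristic polynomial to read off the algebraic multiplicities:
  χ_A(x) = (x - 4)^5

Step 2 — compute geometric multiplicities via the rank-nullity identity g(λ) = n − rank(A − λI):
  rank(A − (4)·I) = 2, so dim ker(A − (4)·I) = n − 2 = 3

Summary:
  λ = 4: algebraic multiplicity = 5, geometric multiplicity = 3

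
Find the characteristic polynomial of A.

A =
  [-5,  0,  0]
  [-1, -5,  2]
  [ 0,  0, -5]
x^3 + 15*x^2 + 75*x + 125

Expanding det(x·I − A) (e.g. by cofactor expansion or by noting that A is similar to its Jordan form J, which has the same characteristic polynomial as A) gives
  χ_A(x) = x^3 + 15*x^2 + 75*x + 125
which factors as (x + 5)^3. The eigenvalues (with algebraic multiplicities) are λ = -5 with multiplicity 3.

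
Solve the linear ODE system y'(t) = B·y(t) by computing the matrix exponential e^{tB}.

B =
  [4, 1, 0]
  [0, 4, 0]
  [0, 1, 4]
e^{tB} =
  [exp(4*t), t*exp(4*t), 0]
  [0, exp(4*t), 0]
  [0, t*exp(4*t), exp(4*t)]

Strategy: write B = P · J · P⁻¹ where J is a Jordan canonical form, so e^{tB} = P · e^{tJ} · P⁻¹, and e^{tJ} can be computed block-by-block.

B has Jordan form
J =
  [4, 1, 0]
  [0, 4, 0]
  [0, 0, 4]
(up to reordering of blocks).

Per-block formulas:
  For a 2×2 Jordan block J_2(4): exp(t · J_2(4)) = e^(4t)·(I + t·N), where N is the 2×2 nilpotent shift.
  For a 1×1 block at λ = 4: exp(t · [4]) = [e^(4t)].

After assembling e^{tJ} and conjugating by P, we get:

e^{tB} =
  [exp(4*t), t*exp(4*t), 0]
  [0, exp(4*t), 0]
  [0, t*exp(4*t), exp(4*t)]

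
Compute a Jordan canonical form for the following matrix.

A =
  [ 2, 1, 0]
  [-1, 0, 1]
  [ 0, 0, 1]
J_3(1)

The characteristic polynomial is
  det(x·I − A) = x^3 - 3*x^2 + 3*x - 1 = (x - 1)^3

Eigenvalues and multiplicities (the geometric multiplicity of λ is n − rank(A − λI), which equals the number of Jordan blocks for λ):
  λ = 1: algebraic multiplicity = 3, geometric multiplicity = 1

Determining the block sizes for each eigenvalue:
  λ = 1: one block (gm = 1), so the single block has size am = 3 → block sizes [3]

Assembling the blocks gives a Jordan form
J =
  [1, 1, 0]
  [0, 1, 1]
  [0, 0, 1]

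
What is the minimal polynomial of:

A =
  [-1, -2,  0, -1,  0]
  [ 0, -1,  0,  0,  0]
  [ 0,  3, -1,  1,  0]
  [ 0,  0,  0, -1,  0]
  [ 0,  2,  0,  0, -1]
x^2 + 2*x + 1

The characteristic polynomial is χ_A(x) = (x + 1)^5, so the eigenvalues are known. The minimal polynomial is
  m_A(x) = Π_λ (x − λ)^{k_λ}
where k_λ is the size of the *largest* Jordan block for λ (equivalently, the smallest k with (A − λI)^k v = 0 for every generalised eigenvector v of λ).

  λ = -1: largest Jordan block has size 2, contributing (x + 1)^2

So m_A(x) = (x + 1)^2 = x^2 + 2*x + 1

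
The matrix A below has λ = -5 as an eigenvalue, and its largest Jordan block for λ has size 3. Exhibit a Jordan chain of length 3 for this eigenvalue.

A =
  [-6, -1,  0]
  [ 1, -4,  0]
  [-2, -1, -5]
A Jordan chain for λ = -5 of length 3:
v_1 = (0, 0, 1)ᵀ
v_2 = (-1, 1, -2)ᵀ
v_3 = (1, 0, 0)ᵀ

Let N = A − (-5)·I. We want v_3 with N^3 v_3 = 0 but N^2 v_3 ≠ 0; then v_{j-1} := N · v_j for j = 3, …, 2.

Pick v_3 = (1, 0, 0)ᵀ.
Then v_2 = N · v_3 = (-1, 1, -2)ᵀ.
Then v_1 = N · v_2 = (0, 0, 1)ᵀ.

Sanity check: (A − (-5)·I) v_1 = (0, 0, 0)ᵀ = 0. ✓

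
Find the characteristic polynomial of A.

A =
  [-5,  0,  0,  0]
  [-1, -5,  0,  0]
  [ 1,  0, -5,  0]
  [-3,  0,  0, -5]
x^4 + 20*x^3 + 150*x^2 + 500*x + 625

Expanding det(x·I − A) (e.g. by cofactor expansion or by noting that A is similar to its Jordan form J, which has the same characteristic polynomial as A) gives
  χ_A(x) = x^4 + 20*x^3 + 150*x^2 + 500*x + 625
which factors as (x + 5)^4. The eigenvalues (with algebraic multiplicities) are λ = -5 with multiplicity 4.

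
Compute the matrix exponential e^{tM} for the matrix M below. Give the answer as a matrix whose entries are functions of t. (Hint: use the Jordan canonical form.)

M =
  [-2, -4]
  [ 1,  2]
e^{tM} =
  [1 - 2*t, -4*t]
  [t, 2*t + 1]

Strategy: write M = P · J · P⁻¹ where J is a Jordan canonical form, so e^{tM} = P · e^{tJ} · P⁻¹, and e^{tJ} can be computed block-by-block.

M has Jordan form
J =
  [0, 1]
  [0, 0]
(up to reordering of blocks).

Per-block formulas:
  For a 2×2 Jordan block J_2(0): exp(t · J_2(0)) = e^(0t)·(I + t·N), where N is the 2×2 nilpotent shift.

After assembling e^{tJ} and conjugating by P, we get:

e^{tM} =
  [1 - 2*t, -4*t]
  [t, 2*t + 1]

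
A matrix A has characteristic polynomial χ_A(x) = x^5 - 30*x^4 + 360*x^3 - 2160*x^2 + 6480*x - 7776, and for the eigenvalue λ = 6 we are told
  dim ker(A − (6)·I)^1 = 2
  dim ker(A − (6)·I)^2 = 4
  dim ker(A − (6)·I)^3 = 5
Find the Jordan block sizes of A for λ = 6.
Block sizes for λ = 6: [3, 2]

From the dimensions of kernels of powers, the number of Jordan blocks of size at least j is d_j − d_{j−1} where d_j = dim ker(N^j) (with d_0 = 0). Computing the differences gives [2, 2, 1].
The number of blocks of size exactly k is (#blocks of size ≥ k) − (#blocks of size ≥ k + 1), so the partition is: 1 block(s) of size 2, 1 block(s) of size 3.
In nonincreasing order the block sizes are [3, 2].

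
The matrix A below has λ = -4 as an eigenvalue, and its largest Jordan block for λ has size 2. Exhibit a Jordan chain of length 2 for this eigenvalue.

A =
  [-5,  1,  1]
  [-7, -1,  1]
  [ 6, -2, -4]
A Jordan chain for λ = -4 of length 2:
v_1 = (1, 3, -2)ᵀ
v_2 = (0, 1, 0)ᵀ

Let N = A − (-4)·I. We want v_2 with N^2 v_2 = 0 but N^1 v_2 ≠ 0; then v_{j-1} := N · v_j for j = 2, …, 2.

Pick v_2 = (0, 1, 0)ᵀ.
Then v_1 = N · v_2 = (1, 3, -2)ᵀ.

Sanity check: (A − (-4)·I) v_1 = (0, 0, 0)ᵀ = 0. ✓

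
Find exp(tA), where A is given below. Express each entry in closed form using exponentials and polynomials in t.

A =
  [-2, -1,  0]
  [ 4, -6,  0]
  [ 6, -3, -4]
e^{tA} =
  [2*t*exp(-4*t) + exp(-4*t), -t*exp(-4*t), 0]
  [4*t*exp(-4*t), -2*t*exp(-4*t) + exp(-4*t), 0]
  [6*t*exp(-4*t), -3*t*exp(-4*t), exp(-4*t)]

Strategy: write A = P · J · P⁻¹ where J is a Jordan canonical form, so e^{tA} = P · e^{tJ} · P⁻¹, and e^{tJ} can be computed block-by-block.

A has Jordan form
J =
  [-4,  1,  0]
  [ 0, -4,  0]
  [ 0,  0, -4]
(up to reordering of blocks).

Per-block formulas:
  For a 2×2 Jordan block J_2(-4): exp(t · J_2(-4)) = e^(-4t)·(I + t·N), where N is the 2×2 nilpotent shift.
  For a 1×1 block at λ = -4: exp(t · [-4]) = [e^(-4t)].

After assembling e^{tJ} and conjugating by P, we get:

e^{tA} =
  [2*t*exp(-4*t) + exp(-4*t), -t*exp(-4*t), 0]
  [4*t*exp(-4*t), -2*t*exp(-4*t) + exp(-4*t), 0]
  [6*t*exp(-4*t), -3*t*exp(-4*t), exp(-4*t)]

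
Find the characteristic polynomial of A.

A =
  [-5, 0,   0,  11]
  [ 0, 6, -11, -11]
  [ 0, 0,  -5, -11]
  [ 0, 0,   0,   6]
x^4 - 2*x^3 - 59*x^2 + 60*x + 900

Expanding det(x·I − A) (e.g. by cofactor expansion or by noting that A is similar to its Jordan form J, which has the same characteristic polynomial as A) gives
  χ_A(x) = x^4 - 2*x^3 - 59*x^2 + 60*x + 900
which factors as (x - 6)^2*(x + 5)^2. The eigenvalues (with algebraic multiplicities) are λ = -5 with multiplicity 2, λ = 6 with multiplicity 2.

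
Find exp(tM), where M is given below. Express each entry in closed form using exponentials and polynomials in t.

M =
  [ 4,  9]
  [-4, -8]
e^{tM} =
  [6*t*exp(-2*t) + exp(-2*t), 9*t*exp(-2*t)]
  [-4*t*exp(-2*t), -6*t*exp(-2*t) + exp(-2*t)]

Strategy: write M = P · J · P⁻¹ where J is a Jordan canonical form, so e^{tM} = P · e^{tJ} · P⁻¹, and e^{tJ} can be computed block-by-block.

M has Jordan form
J =
  [-2,  1]
  [ 0, -2]
(up to reordering of blocks).

Per-block formulas:
  For a 2×2 Jordan block J_2(-2): exp(t · J_2(-2)) = e^(-2t)·(I + t·N), where N is the 2×2 nilpotent shift.

After assembling e^{tJ} and conjugating by P, we get:

e^{tM} =
  [6*t*exp(-2*t) + exp(-2*t), 9*t*exp(-2*t)]
  [-4*t*exp(-2*t), -6*t*exp(-2*t) + exp(-2*t)]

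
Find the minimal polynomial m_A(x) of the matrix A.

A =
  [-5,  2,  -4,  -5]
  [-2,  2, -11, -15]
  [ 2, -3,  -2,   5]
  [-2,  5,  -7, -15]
x^3 + 15*x^2 + 75*x + 125

The characteristic polynomial is χ_A(x) = (x + 5)^4, so the eigenvalues are known. The minimal polynomial is
  m_A(x) = Π_λ (x − λ)^{k_λ}
where k_λ is the size of the *largest* Jordan block for λ (equivalently, the smallest k with (A − λI)^k v = 0 for every generalised eigenvector v of λ).

  λ = -5: largest Jordan block has size 3, contributing (x + 5)^3

So m_A(x) = (x + 5)^3 = x^3 + 15*x^2 + 75*x + 125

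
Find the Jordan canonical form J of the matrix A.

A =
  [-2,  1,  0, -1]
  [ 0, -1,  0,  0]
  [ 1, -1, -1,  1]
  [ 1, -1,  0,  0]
J_2(-1) ⊕ J_1(-1) ⊕ J_1(-1)

The characteristic polynomial is
  det(x·I − A) = x^4 + 4*x^3 + 6*x^2 + 4*x + 1 = (x + 1)^4

Eigenvalues and multiplicities (the geometric multiplicity of λ is n − rank(A − λI), which equals the number of Jordan blocks for λ):
  λ = -1: algebraic multiplicity = 4, geometric multiplicity = 3

Determining the block sizes for each eigenvalue:
  λ = -1: 3 blocks summing to 4 forces exactly one block of size 2 and the rest size 1 → block sizes [2, 1, 1]

Assembling the blocks gives a Jordan form
J =
  [-1,  1,  0,  0]
  [ 0, -1,  0,  0]
  [ 0,  0, -1,  0]
  [ 0,  0,  0, -1]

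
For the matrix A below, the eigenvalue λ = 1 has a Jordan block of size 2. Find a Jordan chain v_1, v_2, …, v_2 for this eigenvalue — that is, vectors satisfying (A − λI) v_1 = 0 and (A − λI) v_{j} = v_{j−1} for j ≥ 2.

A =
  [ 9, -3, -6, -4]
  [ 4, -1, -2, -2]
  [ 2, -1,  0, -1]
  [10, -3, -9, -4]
A Jordan chain for λ = 1 of length 2:
v_1 = (8, 4, 2, 10)ᵀ
v_2 = (1, 0, 0, 0)ᵀ

Let N = A − (1)·I. We want v_2 with N^2 v_2 = 0 but N^1 v_2 ≠ 0; then v_{j-1} := N · v_j for j = 2, …, 2.

Pick v_2 = (1, 0, 0, 0)ᵀ.
Then v_1 = N · v_2 = (8, 4, 2, 10)ᵀ.

Sanity check: (A − (1)·I) v_1 = (0, 0, 0, 0)ᵀ = 0. ✓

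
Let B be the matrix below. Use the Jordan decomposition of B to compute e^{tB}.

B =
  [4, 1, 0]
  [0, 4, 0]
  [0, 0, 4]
e^{tB} =
  [exp(4*t), t*exp(4*t), 0]
  [0, exp(4*t), 0]
  [0, 0, exp(4*t)]

Strategy: write B = P · J · P⁻¹ where J is a Jordan canonical form, so e^{tB} = P · e^{tJ} · P⁻¹, and e^{tJ} can be computed block-by-block.

B has Jordan form
J =
  [4, 1, 0]
  [0, 4, 0]
  [0, 0, 4]
(up to reordering of blocks).

Per-block formulas:
  For a 1×1 block at λ = 4: exp(t · [4]) = [e^(4t)].
  For a 2×2 Jordan block J_2(4): exp(t · J_2(4)) = e^(4t)·(I + t·N), where N is the 2×2 nilpotent shift.

After assembling e^{tJ} and conjugating by P, we get:

e^{tB} =
  [exp(4*t), t*exp(4*t), 0]
  [0, exp(4*t), 0]
  [0, 0, exp(4*t)]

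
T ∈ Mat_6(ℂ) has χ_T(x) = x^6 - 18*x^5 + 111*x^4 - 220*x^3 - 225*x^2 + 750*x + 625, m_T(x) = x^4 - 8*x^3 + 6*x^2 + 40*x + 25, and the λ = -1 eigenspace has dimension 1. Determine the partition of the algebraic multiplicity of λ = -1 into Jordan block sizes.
Block sizes for λ = -1: [2]

Step 1 — from the characteristic polynomial, algebraic multiplicity of λ = -1 is 2. From dim ker(T − (-1)·I) = 1, there are exactly 1 Jordan blocks for λ = -1.
Step 2 — from the minimal polynomial, the factor (x + 1)^2 tells us the largest block for λ = -1 has size 2.
Step 3 — with total size 2, 1 blocks, and largest block 2, the block sizes (in nonincreasing order) are [2].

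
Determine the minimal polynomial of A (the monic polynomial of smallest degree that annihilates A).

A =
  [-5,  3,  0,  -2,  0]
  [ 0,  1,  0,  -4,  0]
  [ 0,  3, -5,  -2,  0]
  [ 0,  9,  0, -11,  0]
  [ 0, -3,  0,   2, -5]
x^2 + 10*x + 25

The characteristic polynomial is χ_A(x) = (x + 5)^5, so the eigenvalues are known. The minimal polynomial is
  m_A(x) = Π_λ (x − λ)^{k_λ}
where k_λ is the size of the *largest* Jordan block for λ (equivalently, the smallest k with (A − λI)^k v = 0 for every generalised eigenvector v of λ).

  λ = -5: largest Jordan block has size 2, contributing (x + 5)^2

So m_A(x) = (x + 5)^2 = x^2 + 10*x + 25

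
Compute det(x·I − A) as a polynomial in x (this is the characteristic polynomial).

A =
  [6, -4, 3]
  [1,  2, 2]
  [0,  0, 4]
x^3 - 12*x^2 + 48*x - 64

Expanding det(x·I − A) (e.g. by cofactor expansion or by noting that A is similar to its Jordan form J, which has the same characteristic polynomial as A) gives
  χ_A(x) = x^3 - 12*x^2 + 48*x - 64
which factors as (x - 4)^3. The eigenvalues (with algebraic multiplicities) are λ = 4 with multiplicity 3.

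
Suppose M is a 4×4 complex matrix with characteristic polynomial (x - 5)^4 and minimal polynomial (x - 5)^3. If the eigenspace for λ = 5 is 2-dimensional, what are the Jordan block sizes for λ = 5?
Block sizes for λ = 5: [3, 1]

Step 1 — from the characteristic polynomial, algebraic multiplicity of λ = 5 is 4. From dim ker(M − (5)·I) = 2, there are exactly 2 Jordan blocks for λ = 5.
Step 2 — from the minimal polynomial, the factor (x − 5)^3 tells us the largest block for λ = 5 has size 3.
Step 3 — with total size 4, 2 blocks, and largest block 3, the block sizes (in nonincreasing order) are [3, 1].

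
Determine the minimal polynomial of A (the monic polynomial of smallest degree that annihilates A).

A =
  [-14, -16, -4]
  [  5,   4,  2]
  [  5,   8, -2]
x^2 + 8*x + 16

The characteristic polynomial is χ_A(x) = (x + 4)^3, so the eigenvalues are known. The minimal polynomial is
  m_A(x) = Π_λ (x − λ)^{k_λ}
where k_λ is the size of the *largest* Jordan block for λ (equivalently, the smallest k with (A − λI)^k v = 0 for every generalised eigenvector v of λ).

  λ = -4: largest Jordan block has size 2, contributing (x + 4)^2

So m_A(x) = (x + 4)^2 = x^2 + 8*x + 16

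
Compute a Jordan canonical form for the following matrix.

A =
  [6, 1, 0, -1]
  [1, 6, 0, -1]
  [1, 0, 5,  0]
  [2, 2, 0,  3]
J_3(5) ⊕ J_1(5)

The characteristic polynomial is
  det(x·I − A) = x^4 - 20*x^3 + 150*x^2 - 500*x + 625 = (x - 5)^4

Eigenvalues and multiplicities (the geometric multiplicity of λ is n − rank(A − λI), which equals the number of Jordan blocks for λ):
  λ = 5: algebraic multiplicity = 4, geometric multiplicity = 2

Determining the block sizes for each eigenvalue:
  λ = 5: with am = 4 and gm = 2, the partition is not yet determined (e.g. several partitions of 4 into 2 parts exist). Let N = A − (5)·I. Computing rank(N^1) = 2, rank(N^2) = 1, rank(N^3) = 0; the number of blocks of size ≥ j is rank(N^{j−1}) − rank(N^j), giving [2, 1, 1]. So we have 1 block(s) of size 3, 1 block(s) of size 1 → block sizes [3, 1]

Assembling the blocks gives a Jordan form
J =
  [5, 1, 0, 0]
  [0, 5, 1, 0]
  [0, 0, 5, 0]
  [0, 0, 0, 5]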